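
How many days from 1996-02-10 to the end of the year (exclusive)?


Day of year: 41 of 366
Remaining = 366 - 41

325 days


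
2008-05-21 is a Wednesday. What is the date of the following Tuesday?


Current: Wednesday
Target: Tuesday
Days ahead: 6

Next Tuesday: 2008-05-27


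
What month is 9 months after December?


December is month 12
12 + 9 = 21; wrap: 21 - 12 = 9

September


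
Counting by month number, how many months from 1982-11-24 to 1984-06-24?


From November 1982 to June 1984
2 years * 12 = 24 months, minus 5 months = 19

19 months


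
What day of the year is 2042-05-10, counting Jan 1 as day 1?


Date: May 10, 2042
Days in months 1 through 4: 120
Plus 10 days in May

Day of year: 130


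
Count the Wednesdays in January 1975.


January 1975 has 31 days
Anchor: Jan 1, 1975. With p = 1975 - 1 = 1974: (p + p//4 - p//100 + p//400) mod 7 = (1974 + 493 - 19 + 4) mod 7 = 2452 mod 7 = 2 -> Wednesday (Mon=0 ... Sun=6)
January 1 is the anchor itself -> Wednesday
First Wednesday is January 1
Wednesdays: 1, 8, 15, 22, 29

5 Wednesdays


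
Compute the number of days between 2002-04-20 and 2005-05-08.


From 2002-04-20 to 2005-05-08
2002-04-20: days before April = 31 + 28 + 31 = 90 (2002 is not a leap year); day of year = 90 + 20 = 110
2005-05-08: days before May = 31 + 28 + 31 + 30 = 120 (2005 is not a leap year); day of year = 120 + 8 = 128
Rest of 2002: 365 - 110 = 255
Full years 2003 (365), 2004 (366): 731
Total = 255 + 731 + 128 = 1114

1114 days


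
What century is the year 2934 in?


Century = (year - 1) // 100 + 1
= (2934 - 1) // 100 + 1
= 2933 // 100 + 1
= 29 + 1

30th century


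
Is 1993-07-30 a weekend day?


Anchor: Jan 1, 1993. With p = 1993 - 1 = 1992: (p + p//4 - p//100 + p//400) mod 7 = (1992 + 498 - 19 + 4) mod 7 = 2475 mod 7 = 4 -> Friday (Mon=0 ... Sun=6)
Day of year: 211; offset = 210
Weekday index = (4 + 210) mod 7 = 4 -> Friday
Weekend days: Saturday, Sunday

No


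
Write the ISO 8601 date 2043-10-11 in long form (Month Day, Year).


ISO 2043-10-11 parses as year=2043, month=10, day=11
Month 10 -> October

October 11, 2043


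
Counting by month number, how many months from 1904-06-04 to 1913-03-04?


From June 1904 to March 1913
9 years * 12 = 108 months, minus 3 months = 105

105 months


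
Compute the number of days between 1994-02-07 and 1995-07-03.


From 1994-02-07 to 1995-07-03
1994-02-07: days before February = 31; day of year = 31 + 7 = 38
1995-07-03: days before July = 31 + 28 + 31 + 30 + 31 + 30 = 181 (1995 is not a leap year); day of year = 181 + 3 = 184
Rest of 1994: 365 - 38 = 327
Total = 327 + 184 = 511

511 days


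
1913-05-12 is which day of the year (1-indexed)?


Date: May 12, 1913
Days in months 1 through 4: 120
Plus 12 days in May

Day of year: 132


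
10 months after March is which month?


March is month 3
3 + 10 = 13; wrap: 13 - 12 = 1

January


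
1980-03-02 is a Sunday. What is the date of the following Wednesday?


Current: Sunday
Target: Wednesday
Days ahead: 3

Next Wednesday: 1980-03-05


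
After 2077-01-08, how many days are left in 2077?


Day of year: 8 of 365
Remaining = 365 - 8

357 days


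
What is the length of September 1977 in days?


September 1977

30 days


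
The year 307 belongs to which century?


Century = (year - 1) // 100 + 1
= (307 - 1) // 100 + 1
= 306 // 100 + 1
= 3 + 1

4th century


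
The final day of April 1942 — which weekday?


April 1942 has 30 days
Anchor: Jan 1, 1942. With p = 1942 - 1 = 1941: (p + p//4 - p//100 + p//400) mod 7 = (1941 + 485 - 19 + 4) mod 7 = 2411 mod 7 = 3 -> Thursday (Mon=0 ... Sun=6)
Days before April (Jan-Mar): 90; April 1 index = (3 + 90) mod 7 = 2 -> Wednesday
Last day offset: 30 - 1 = 29 days
Weekday index = (2 + 29) mod 7 = 3

Thursday, April 30


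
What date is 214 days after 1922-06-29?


Start: 1922-06-29, add 214 days
June 1922 has 30 days: 30 - 29 = 1 day to June 30 -> 213 left
July 1922 has 31 days -> 182 left
August 1922 has 31 days -> 151 left
September 1922 has 30 days -> 121 left
October 1922 has 31 days -> 90 left
November 1922 has 30 days -> 60 left
December 1922 has 31 days -> 29 left
January 1923: 29 <= 31 -> lands on January 29

Result: 1923-01-29


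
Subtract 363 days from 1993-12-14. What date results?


Start: 1993-12-14, subtract 363 days
Back 14 days from December 14 reaches November 30, 1993 -> 349 left
November 1993 has 30 days -> back to October 31, 1993 -> 319 left
October 1993 has 31 days -> back to September 30, 1993 -> 288 left
September 1993 has 30 days -> back to August 31, 1993 -> 258 left
August 1993 has 31 days -> back to July 31, 1993 -> 227 left
July 1993 has 31 days -> back to June 30, 1993 -> 196 left
June 1993 has 30 days -> back to May 31, 1993 -> 166 left
May 1993 has 31 days -> back to April 30, 1993 -> 135 left
April 1993 has 30 days -> back to March 31, 1993 -> 105 left
March 1993 has 31 days -> back to February 28, 1993 -> 74 left
February 1993 has 28 days -> back to January 31, 1993 -> 46 left
January 1993 has 31 days -> back to December 31, 1992 -> 15 left
December 1992: 31 - 15 = 16 -> lands on December 16

Result: 1992-12-16


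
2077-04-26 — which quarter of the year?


Month: April (month 4)
Q1: Jan-Mar, Q2: Apr-Jun, Q3: Jul-Sep, Q4: Oct-Dec

Q2


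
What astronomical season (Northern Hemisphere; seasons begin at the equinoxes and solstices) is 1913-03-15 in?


Date: March 15
Astronomical Winter (approx.; exact equinox/solstice day varies by year): December 21 to March 19
March 15 falls within the Winter window

Winter


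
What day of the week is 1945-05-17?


Date: May 17, 1945
Anchor: Jan 1, 1945. With p = 1945 - 1 = 1944: (p + p//4 - p//100 + p//400) mod 7 = (1944 + 486 - 19 + 4) mod 7 = 2415 mod 7 = 0 -> Monday (Mon=0 ... Sun=6)
Days before May (Jan-Apr): 120; offset = 120 + 17 - 1 = 136
Weekday index = (0 + 136) mod 7 = 3

Day of the week: Thursday


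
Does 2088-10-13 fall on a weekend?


Anchor: Jan 1, 2088. With p = 2088 - 1 = 2087: (p + p//4 - p//100 + p//400) mod 7 = (2087 + 521 - 20 + 5) mod 7 = 2593 mod 7 = 3 -> Thursday (Mon=0 ... Sun=6)
Day of year: 287; offset = 286
Weekday index = (3 + 286) mod 7 = 2 -> Wednesday
Weekend days: Saturday, Sunday

No


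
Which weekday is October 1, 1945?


Target: October 1, 1945
Anchor: Jan 1, 1945. With p = 1945 - 1 = 1944: (p + p//4 - p//100 + p//400) mod 7 = (1944 + 486 - 19 + 4) mod 7 = 2415 mod 7 = 0 -> Monday (Mon=0 ... Sun=6)
Days before October (Jan-Sep): 273 days
Weekday index = (0 + 273) mod 7 = 0

Monday


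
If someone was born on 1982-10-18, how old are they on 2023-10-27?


Birth: 1982-10-18
Reference: 2023-10-27
Year difference: 2023 - 1982 = 41

41 years old


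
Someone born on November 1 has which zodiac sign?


Date: November 1
Conventional tropical zodiac dates: Scorpio from October 23 onward; Sagittarius starts November 22
November 1 falls within the Scorpio range

Scorpio


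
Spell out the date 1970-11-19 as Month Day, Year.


ISO 1970-11-19 parses as year=1970, month=11, day=19
Month 11 -> November

November 19, 1970


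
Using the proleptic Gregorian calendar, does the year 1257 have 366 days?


Gregorian leap year rule: divisible by 4, but not by 100, unless also by 400.
1257 is not divisible by 4 -> not a leap year

No


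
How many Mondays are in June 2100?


June 2100 has 30 days
Anchor: Jan 1, 2100. With p = 2100 - 1 = 2099: (p + p//4 - p//100 + p//400) mod 7 = (2099 + 524 - 20 + 5) mod 7 = 2608 mod 7 = 4 -> Friday (Mon=0 ... Sun=6)
Days before June (Jan-May): 151; June 1 index = (4 + 151) mod 7 = 1 -> Tuesday
First Monday is June 7
Mondays: 7, 14, 21, 28

4 Mondays


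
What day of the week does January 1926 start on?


Target: January 1, 1926
Anchor: Jan 1, 1926. With p = 1926 - 1 = 1925: (p + p//4 - p//100 + p//400) mod 7 = (1925 + 481 - 19 + 4) mod 7 = 2391 mod 7 = 4 -> Friday (Mon=0 ... Sun=6)
Offset from anchor: 0 days
Weekday index = (4 + 0) mod 7 = 4

Friday


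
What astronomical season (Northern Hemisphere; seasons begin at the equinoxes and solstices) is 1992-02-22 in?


Date: February 22
Astronomical Winter (approx.; exact equinox/solstice day varies by year): December 21 to March 19
February 22 falls within the Winter window

Winter


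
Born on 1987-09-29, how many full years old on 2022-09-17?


Birth: 1987-09-29
Reference: 2022-09-17
Year difference: 2022 - 1987 = 35
Birthday not yet reached in 2022, subtract 1

34 years old


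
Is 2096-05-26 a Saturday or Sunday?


Anchor: Jan 1, 2096. With p = 2096 - 1 = 2095: (p + p//4 - p//100 + p//400) mod 7 = (2095 + 523 - 20 + 5) mod 7 = 2603 mod 7 = 6 -> Sunday (Mon=0 ... Sun=6)
Day of year: 147; offset = 146
Weekday index = (6 + 146) mod 7 = 5 -> Saturday
Weekend days: Saturday, Sunday

Yes


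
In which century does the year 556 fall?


Century = (year - 1) // 100 + 1
= (556 - 1) // 100 + 1
= 555 // 100 + 1
= 5 + 1

6th century


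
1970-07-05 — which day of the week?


Date: July 5, 1970
Anchor: Jan 1, 1970. With p = 1970 - 1 = 1969: (p + p//4 - p//100 + p//400) mod 7 = (1969 + 492 - 19 + 4) mod 7 = 2446 mod 7 = 3 -> Thursday (Mon=0 ... Sun=6)
Days before July (Jan-Jun): 181; offset = 181 + 5 - 1 = 185
Weekday index = (3 + 185) mod 7 = 6

Day of the week: Sunday


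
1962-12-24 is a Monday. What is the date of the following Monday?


Current: Monday
Target: Monday
Days ahead: 7

Next Monday: 1962-12-31


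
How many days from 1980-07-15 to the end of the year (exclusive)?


Day of year: 197 of 366
Remaining = 366 - 197

169 days


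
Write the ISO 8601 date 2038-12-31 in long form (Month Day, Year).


ISO 2038-12-31 parses as year=2038, month=12, day=31
Month 12 -> December

December 31, 2038


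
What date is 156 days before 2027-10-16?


Start: 2027-10-16, subtract 156 days
Back 16 days from October 16 reaches September 30, 2027 -> 140 left
September 2027 has 30 days -> back to August 31, 2027 -> 110 left
August 2027 has 31 days -> back to July 31, 2027 -> 79 left
July 2027 has 31 days -> back to June 30, 2027 -> 48 left
June 2027 has 30 days -> back to May 31, 2027 -> 18 left
May 2027: 31 - 18 = 13 -> lands on May 13

Result: 2027-05-13


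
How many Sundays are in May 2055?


May 2055 has 31 days
Anchor: Jan 1, 2055. With p = 2055 - 1 = 2054: (p + p//4 - p//100 + p//400) mod 7 = (2054 + 513 - 20 + 5) mod 7 = 2552 mod 7 = 4 -> Friday (Mon=0 ... Sun=6)
Days before May (Jan-Apr): 120; May 1 index = (4 + 120) mod 7 = 5 -> Saturday
First Sunday is May 2
Sundays: 2, 9, 16, 23, 30

5 Sundays


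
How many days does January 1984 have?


January 1984

31 days


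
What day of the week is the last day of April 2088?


April 2088 has 30 days
Anchor: Jan 1, 2088. With p = 2088 - 1 = 2087: (p + p//4 - p//100 + p//400) mod 7 = (2087 + 521 - 20 + 5) mod 7 = 2593 mod 7 = 3 -> Thursday (Mon=0 ... Sun=6)
Days before April (Jan-Mar): 91; April 1 index = (3 + 91) mod 7 = 3 -> Thursday
Last day offset: 30 - 1 = 29 days
Weekday index = (3 + 29) mod 7 = 4

Friday, April 30


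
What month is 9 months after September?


September is month 9
9 + 9 = 18; wrap: 18 - 12 = 6

June


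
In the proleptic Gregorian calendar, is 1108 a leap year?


Gregorian leap year rule: divisible by 4, but not by 100, unless also by 400.
1108 is divisible by 4 but not 100 -> leap year

Yes


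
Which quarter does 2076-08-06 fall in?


Month: August (month 8)
Q1: Jan-Mar, Q2: Apr-Jun, Q3: Jul-Sep, Q4: Oct-Dec

Q3


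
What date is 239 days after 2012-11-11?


Start: 2012-11-11, add 239 days
November 2012 has 30 days: 30 - 11 = 19 days to November 30 -> 220 left
December 2012 has 31 days -> 189 left
January 2013 has 31 days -> 158 left
February 2013 has 28 days -> 130 left
March 2013 has 31 days -> 99 left
April 2013 has 30 days -> 69 left
May 2013 has 31 days -> 38 left
June 2013 has 30 days -> 8 left
July 2013: 8 <= 31 -> lands on July 8

Result: 2013-07-08


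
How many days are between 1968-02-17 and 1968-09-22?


From 1968-02-17 to 1968-09-22
1968-02-17: days before February = 31; day of year = 31 + 17 = 48
1968-09-22: days before September = 31 + 29 + 31 + 30 + 31 + 30 + 31 + 31 = 244 (1968 is a leap year); day of year = 244 + 22 = 266
Same year: 266 - 48 = 218

218 days


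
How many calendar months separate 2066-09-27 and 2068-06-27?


From September 2066 to June 2068
2 years * 12 = 24 months, minus 3 months = 21

21 months


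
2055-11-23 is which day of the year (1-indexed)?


Date: November 23, 2055
Days in months 1 through 10: 304
Plus 23 days in November

Day of year: 327


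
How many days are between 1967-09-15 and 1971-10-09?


From 1967-09-15 to 1971-10-09
1967-09-15: days before September = 31 + 28 + 31 + 30 + 31 + 30 + 31 + 31 = 243 (1967 is not a leap year); day of year = 243 + 15 = 258
1971-10-09: days before October = 31 + 28 + 31 + 30 + 31 + 30 + 31 + 31 + 30 = 273 (1971 is not a leap year); day of year = 273 + 9 = 282
Rest of 1967: 365 - 258 = 107
Full years 1968 (366), 1969 (365), 1970 (365): 1096
Total = 107 + 1096 + 282 = 1485

1485 days


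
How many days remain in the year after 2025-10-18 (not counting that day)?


Day of year: 291 of 365
Remaining = 365 - 291

74 days


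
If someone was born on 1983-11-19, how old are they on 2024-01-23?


Birth: 1983-11-19
Reference: 2024-01-23
Year difference: 2024 - 1983 = 41
Birthday not yet reached in 2024, subtract 1

40 years old


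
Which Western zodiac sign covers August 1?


Date: August 1
Conventional tropical zodiac dates: Leo from July 23 onward; Virgo starts August 23
August 1 falls within the Leo range

Leo


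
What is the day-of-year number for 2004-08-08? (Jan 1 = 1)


Date: August 8, 2004
Days in months 1 through 7: 213
Plus 8 days in August

Day of year: 221


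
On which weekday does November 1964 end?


November 1964 has 30 days
Anchor: Jan 1, 1964. With p = 1964 - 1 = 1963: (p + p//4 - p//100 + p//400) mod 7 = (1963 + 490 - 19 + 4) mod 7 = 2438 mod 7 = 2 -> Wednesday (Mon=0 ... Sun=6)
Days before November (Jan-Oct): 305; November 1 index = (2 + 305) mod 7 = 6 -> Sunday
Last day offset: 30 - 1 = 29 days
Weekday index = (6 + 29) mod 7 = 0

Monday, November 30


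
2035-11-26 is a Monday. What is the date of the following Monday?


Current: Monday
Target: Monday
Days ahead: 7

Next Monday: 2035-12-03


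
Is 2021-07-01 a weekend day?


Anchor: Jan 1, 2021. With p = 2021 - 1 = 2020: (p + p//4 - p//100 + p//400) mod 7 = (2020 + 505 - 20 + 5) mod 7 = 2510 mod 7 = 4 -> Friday (Mon=0 ... Sun=6)
Day of year: 182; offset = 181
Weekday index = (4 + 181) mod 7 = 3 -> Thursday
Weekend days: Saturday, Sunday

No


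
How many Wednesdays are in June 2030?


June 2030 has 30 days
Anchor: Jan 1, 2030. With p = 2030 - 1 = 2029: (p + p//4 - p//100 + p//400) mod 7 = (2029 + 507 - 20 + 5) mod 7 = 2521 mod 7 = 1 -> Tuesday (Mon=0 ... Sun=6)
Days before June (Jan-May): 151; June 1 index = (1 + 151) mod 7 = 5 -> Saturday
First Wednesday is June 5
Wednesdays: 5, 12, 19, 26

4 Wednesdays


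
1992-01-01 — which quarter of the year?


Month: January (month 1)
Q1: Jan-Mar, Q2: Apr-Jun, Q3: Jul-Sep, Q4: Oct-Dec

Q1


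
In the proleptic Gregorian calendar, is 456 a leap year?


Gregorian leap year rule: divisible by 4, but not by 100, unless also by 400.
456 is divisible by 4 but not 100 -> leap year

Yes


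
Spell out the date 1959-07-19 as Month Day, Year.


ISO 1959-07-19 parses as year=1959, month=07, day=19
Month 7 -> July

July 19, 1959


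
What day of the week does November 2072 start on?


Target: November 1, 2072
Anchor: Jan 1, 2072. With p = 2072 - 1 = 2071: (p + p//4 - p//100 + p//400) mod 7 = (2071 + 517 - 20 + 5) mod 7 = 2573 mod 7 = 4 -> Friday (Mon=0 ... Sun=6)
Days before November (Jan-Oct): 305 days
Weekday index = (4 + 305) mod 7 = 1

Tuesday


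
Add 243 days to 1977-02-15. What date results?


Start: 1977-02-15, add 243 days
February 1977 has 28 days: 28 - 15 = 13 days to February 28 -> 230 left
March 1977 has 31 days -> 199 left
April 1977 has 30 days -> 169 left
May 1977 has 31 days -> 138 left
June 1977 has 30 days -> 108 left
July 1977 has 31 days -> 77 left
August 1977 has 31 days -> 46 left
September 1977 has 30 days -> 16 left
October 1977: 16 <= 31 -> lands on October 16

Result: 1977-10-16


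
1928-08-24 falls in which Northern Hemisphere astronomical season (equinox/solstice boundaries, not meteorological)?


Date: August 24
Astronomical Summer (approx.; exact equinox/solstice day varies by year): June 21 to September 21
August 24 falls within the Summer window

Summer


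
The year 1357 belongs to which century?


Century = (year - 1) // 100 + 1
= (1357 - 1) // 100 + 1
= 1356 // 100 + 1
= 13 + 1

14th century


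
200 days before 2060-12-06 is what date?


Start: 2060-12-06, subtract 200 days
Back 6 days from December 6 reaches November 30, 2060 -> 194 left
November 2060 has 30 days -> back to October 31, 2060 -> 164 left
October 2060 has 31 days -> back to September 30, 2060 -> 133 left
September 2060 has 30 days -> back to August 31, 2060 -> 103 left
August 2060 has 31 days -> back to July 31, 2060 -> 72 left
July 2060 has 31 days -> back to June 30, 2060 -> 41 left
June 2060 has 30 days -> back to May 31, 2060 -> 11 left
May 2060: 31 - 11 = 20 -> lands on May 20

Result: 2060-05-20


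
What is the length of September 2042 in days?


September 2042

30 days


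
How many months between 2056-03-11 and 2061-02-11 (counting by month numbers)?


From March 2056 to February 2061
5 years * 12 = 60 months, minus 1 month = 59

59 months


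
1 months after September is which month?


September is month 9
9 + 1 = 10

October


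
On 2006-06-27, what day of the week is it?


Date: June 27, 2006
Anchor: Jan 1, 2006. With p = 2006 - 1 = 2005: (p + p//4 - p//100 + p//400) mod 7 = (2005 + 501 - 20 + 5) mod 7 = 2491 mod 7 = 6 -> Sunday (Mon=0 ... Sun=6)
Days before June (Jan-May): 151; offset = 151 + 27 - 1 = 177
Weekday index = (6 + 177) mod 7 = 1

Day of the week: Tuesday


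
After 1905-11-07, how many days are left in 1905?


Day of year: 311 of 365
Remaining = 365 - 311

54 days


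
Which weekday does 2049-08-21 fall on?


Date: August 21, 2049
Anchor: Jan 1, 2049. With p = 2049 - 1 = 2048: (p + p//4 - p//100 + p//400) mod 7 = (2048 + 512 - 20 + 5) mod 7 = 2545 mod 7 = 4 -> Friday (Mon=0 ... Sun=6)
Days before August (Jan-Jul): 212; offset = 212 + 21 - 1 = 232
Weekday index = (4 + 232) mod 7 = 5

Day of the week: Saturday


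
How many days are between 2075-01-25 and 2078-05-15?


From 2075-01-25 to 2078-05-15
2075-01-25: day of year = 25
2078-05-15: days before May = 31 + 28 + 31 + 30 = 120 (2078 is not a leap year); day of year = 120 + 15 = 135
Rest of 2075: 365 - 25 = 340
Full years 2076 (366), 2077 (365): 731
Total = 340 + 731 + 135 = 1206

1206 days


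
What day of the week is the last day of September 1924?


September 1924 has 30 days
Anchor: Jan 1, 1924. With p = 1924 - 1 = 1923: (p + p//4 - p//100 + p//400) mod 7 = (1923 + 480 - 19 + 4) mod 7 = 2388 mod 7 = 1 -> Tuesday (Mon=0 ... Sun=6)
Days before September (Jan-Aug): 244; September 1 index = (1 + 244) mod 7 = 0 -> Monday
Last day offset: 30 - 1 = 29 days
Weekday index = (0 + 29) mod 7 = 1

Tuesday, September 30


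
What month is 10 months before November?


November is month 11
11 - 10 = 1

January


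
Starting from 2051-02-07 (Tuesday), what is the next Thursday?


Current: Tuesday
Target: Thursday
Days ahead: 2

Next Thursday: 2051-02-09


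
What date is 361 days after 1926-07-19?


Start: 1926-07-19, add 361 days
July 1926 has 31 days: 31 - 19 = 12 days to July 31 -> 349 left
August 1926 has 31 days -> 318 left
September 1926 has 30 days -> 288 left
October 1926 has 31 days -> 257 left
November 1926 has 30 days -> 227 left
December 1926 has 31 days -> 196 left
January 1927 has 31 days -> 165 left
February 1927 has 28 days -> 137 left
March 1927 has 31 days -> 106 left
April 1927 has 30 days -> 76 left
May 1927 has 31 days -> 45 left
June 1927 has 30 days -> 15 left
July 1927: 15 <= 31 -> lands on July 15

Result: 1927-07-15


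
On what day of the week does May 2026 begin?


Target: May 1, 2026
Anchor: Jan 1, 2026. With p = 2026 - 1 = 2025: (p + p//4 - p//100 + p//400) mod 7 = (2025 + 506 - 20 + 5) mod 7 = 2516 mod 7 = 3 -> Thursday (Mon=0 ... Sun=6)
Days before May (Jan-Apr): 120 days
Weekday index = (3 + 120) mod 7 = 4

Friday


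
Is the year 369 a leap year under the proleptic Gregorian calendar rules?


Gregorian leap year rule: divisible by 4, but not by 100, unless also by 400.
369 is not divisible by 4 -> not a leap year

No


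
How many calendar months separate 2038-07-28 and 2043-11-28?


From July 2038 to November 2043
5 years * 12 = 60 months, plus 4 months = 64

64 months


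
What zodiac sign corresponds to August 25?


Date: August 25
Conventional tropical zodiac dates: Virgo from August 23 onward; Libra starts September 23
August 25 falls within the Virgo range

Virgo


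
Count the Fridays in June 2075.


June 2075 has 30 days
Anchor: Jan 1, 2075. With p = 2075 - 1 = 2074: (p + p//4 - p//100 + p//400) mod 7 = (2074 + 518 - 20 + 5) mod 7 = 2577 mod 7 = 1 -> Tuesday (Mon=0 ... Sun=6)
Days before June (Jan-May): 151; June 1 index = (1 + 151) mod 7 = 5 -> Saturday
First Friday is June 7
Fridays: 7, 14, 21, 28

4 Fridays


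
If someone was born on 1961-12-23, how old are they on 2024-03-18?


Birth: 1961-12-23
Reference: 2024-03-18
Year difference: 2024 - 1961 = 63
Birthday not yet reached in 2024, subtract 1

62 years old


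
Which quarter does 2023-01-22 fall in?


Month: January (month 1)
Q1: Jan-Mar, Q2: Apr-Jun, Q3: Jul-Sep, Q4: Oct-Dec

Q1


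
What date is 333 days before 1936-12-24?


Start: 1936-12-24, subtract 333 days
Back 24 days from December 24 reaches November 30, 1936 -> 309 left
November 1936 has 30 days -> back to October 31, 1936 -> 279 left
October 1936 has 31 days -> back to September 30, 1936 -> 248 left
September 1936 has 30 days -> back to August 31, 1936 -> 218 left
August 1936 has 31 days -> back to July 31, 1936 -> 187 left
July 1936 has 31 days -> back to June 30, 1936 -> 156 left
June 1936 has 30 days -> back to May 31, 1936 -> 126 left
May 1936 has 31 days -> back to April 30, 1936 -> 95 left
April 1936 has 30 days -> back to March 31, 1936 -> 65 left
March 1936 has 31 days -> back to February 29, 1936 -> 34 left
February 1936 has 29 days -> back to January 31, 1936 -> 5 left
January 1936: 31 - 5 = 26 -> lands on January 26

Result: 1936-01-26


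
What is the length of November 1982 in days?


November 1982

30 days


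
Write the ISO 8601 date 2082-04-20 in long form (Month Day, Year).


ISO 2082-04-20 parses as year=2082, month=04, day=20
Month 4 -> April

April 20, 2082


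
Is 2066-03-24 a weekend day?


Anchor: Jan 1, 2066. With p = 2066 - 1 = 2065: (p + p//4 - p//100 + p//400) mod 7 = (2065 + 516 - 20 + 5) mod 7 = 2566 mod 7 = 4 -> Friday (Mon=0 ... Sun=6)
Day of year: 83; offset = 82
Weekday index = (4 + 82) mod 7 = 2 -> Wednesday
Weekend days: Saturday, Sunday

No


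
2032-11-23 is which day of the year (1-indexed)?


Date: November 23, 2032
Days in months 1 through 10: 305
Plus 23 days in November

Day of year: 328


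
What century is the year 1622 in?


Century = (year - 1) // 100 + 1
= (1622 - 1) // 100 + 1
= 1621 // 100 + 1
= 16 + 1

17th century


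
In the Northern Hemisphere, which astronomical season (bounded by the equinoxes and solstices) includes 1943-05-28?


Date: May 28
Astronomical Spring (approx.; exact equinox/solstice day varies by year): March 20 to June 20
May 28 falls within the Spring window

Spring


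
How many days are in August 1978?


August 1978

31 days


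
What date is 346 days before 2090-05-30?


Start: 2090-05-30, subtract 346 days
Back 30 days from May 30 reaches April 30, 2090 -> 316 left
April 2090 has 30 days -> back to March 31, 2090 -> 286 left
March 2090 has 31 days -> back to February 28, 2090 -> 255 left
February 2090 has 28 days -> back to January 31, 2090 -> 227 left
January 2090 has 31 days -> back to December 31, 2089 -> 196 left
December 2089 has 31 days -> back to November 30, 2089 -> 165 left
November 2089 has 30 days -> back to October 31, 2089 -> 135 left
October 2089 has 31 days -> back to September 30, 2089 -> 104 left
September 2089 has 30 days -> back to August 31, 2089 -> 74 left
August 2089 has 31 days -> back to July 31, 2089 -> 43 left
July 2089 has 31 days -> back to June 30, 2089 -> 12 left
June 2089: 30 - 12 = 18 -> lands on June 18

Result: 2089-06-18


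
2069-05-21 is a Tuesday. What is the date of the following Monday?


Current: Tuesday
Target: Monday
Days ahead: 6

Next Monday: 2069-05-27


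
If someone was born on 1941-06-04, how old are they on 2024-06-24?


Birth: 1941-06-04
Reference: 2024-06-24
Year difference: 2024 - 1941 = 83

83 years old


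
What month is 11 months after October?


October is month 10
10 + 11 = 21; wrap: 21 - 12 = 9

September


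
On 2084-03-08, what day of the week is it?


Date: March 8, 2084
Anchor: Jan 1, 2084. With p = 2084 - 1 = 2083: (p + p//4 - p//100 + p//400) mod 7 = (2083 + 520 - 20 + 5) mod 7 = 2588 mod 7 = 5 -> Saturday (Mon=0 ... Sun=6)
Days before March (Jan-Feb): 60; offset = 60 + 8 - 1 = 67
Weekday index = (5 + 67) mod 7 = 2

Day of the week: Wednesday


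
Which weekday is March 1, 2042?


Target: March 1, 2042
Anchor: Jan 1, 2042. With p = 2042 - 1 = 2041: (p + p//4 - p//100 + p//400) mod 7 = (2041 + 510 - 20 + 5) mod 7 = 2536 mod 7 = 2 -> Wednesday (Mon=0 ... Sun=6)
Days before March (Jan-Feb): 59 days
Weekday index = (2 + 59) mod 7 = 5

Saturday


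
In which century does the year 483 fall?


Century = (year - 1) // 100 + 1
= (483 - 1) // 100 + 1
= 482 // 100 + 1
= 4 + 1

5th century


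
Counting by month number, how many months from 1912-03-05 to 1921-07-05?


From March 1912 to July 1921
9 years * 12 = 108 months, plus 4 months = 112

112 months


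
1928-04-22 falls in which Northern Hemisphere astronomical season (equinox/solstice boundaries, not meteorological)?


Date: April 22
Astronomical Spring (approx.; exact equinox/solstice day varies by year): March 20 to June 20
April 22 falls within the Spring window

Spring


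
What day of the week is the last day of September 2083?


September 2083 has 30 days
Anchor: Jan 1, 2083. With p = 2083 - 1 = 2082: (p + p//4 - p//100 + p//400) mod 7 = (2082 + 520 - 20 + 5) mod 7 = 2587 mod 7 = 4 -> Friday (Mon=0 ... Sun=6)
Days before September (Jan-Aug): 243; September 1 index = (4 + 243) mod 7 = 2 -> Wednesday
Last day offset: 30 - 1 = 29 days
Weekday index = (2 + 29) mod 7 = 3

Thursday, September 30


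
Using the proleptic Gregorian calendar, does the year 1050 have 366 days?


Gregorian leap year rule: divisible by 4, but not by 100, unless also by 400.
1050 is not divisible by 4 -> not a leap year

No


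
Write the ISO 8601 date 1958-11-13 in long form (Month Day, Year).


ISO 1958-11-13 parses as year=1958, month=11, day=13
Month 11 -> November

November 13, 1958


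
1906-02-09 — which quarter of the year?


Month: February (month 2)
Q1: Jan-Mar, Q2: Apr-Jun, Q3: Jul-Sep, Q4: Oct-Dec

Q1


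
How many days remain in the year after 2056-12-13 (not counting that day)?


Day of year: 348 of 366
Remaining = 366 - 348

18 days


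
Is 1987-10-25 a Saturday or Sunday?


Anchor: Jan 1, 1987. With p = 1987 - 1 = 1986: (p + p//4 - p//100 + p//400) mod 7 = (1986 + 496 - 19 + 4) mod 7 = 2467 mod 7 = 3 -> Thursday (Mon=0 ... Sun=6)
Day of year: 298; offset = 297
Weekday index = (3 + 297) mod 7 = 6 -> Sunday
Weekend days: Saturday, Sunday

Yes


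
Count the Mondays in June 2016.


June 2016 has 30 days
Anchor: Jan 1, 2016. With p = 2016 - 1 = 2015: (p + p//4 - p//100 + p//400) mod 7 = (2015 + 503 - 20 + 5) mod 7 = 2503 mod 7 = 4 -> Friday (Mon=0 ... Sun=6)
Days before June (Jan-May): 152; June 1 index = (4 + 152) mod 7 = 2 -> Wednesday
First Monday is June 6
Mondays: 6, 13, 20, 27

4 Mondays


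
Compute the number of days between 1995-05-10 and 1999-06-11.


From 1995-05-10 to 1999-06-11
1995-05-10: days before May = 31 + 28 + 31 + 30 = 120 (1995 is not a leap year); day of year = 120 + 10 = 130
1999-06-11: days before June = 31 + 28 + 31 + 30 + 31 = 151 (1999 is not a leap year); day of year = 151 + 11 = 162
Rest of 1995: 365 - 130 = 235
Full years 1996 (366), 1997 (365), 1998 (365): 1096
Total = 235 + 1096 + 162 = 1493

1493 days


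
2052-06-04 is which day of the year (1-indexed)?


Date: June 4, 2052
Days in months 1 through 5: 152
Plus 4 days in June

Day of year: 156


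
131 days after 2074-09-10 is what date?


Start: 2074-09-10, add 131 days
September 2074 has 30 days: 30 - 10 = 20 days to September 30 -> 111 left
October 2074 has 31 days -> 80 left
November 2074 has 30 days -> 50 left
December 2074 has 31 days -> 19 left
January 2075: 19 <= 31 -> lands on January 19

Result: 2075-01-19


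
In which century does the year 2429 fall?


Century = (year - 1) // 100 + 1
= (2429 - 1) // 100 + 1
= 2428 // 100 + 1
= 24 + 1

25th century


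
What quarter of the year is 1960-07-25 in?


Month: July (month 7)
Q1: Jan-Mar, Q2: Apr-Jun, Q3: Jul-Sep, Q4: Oct-Dec

Q3


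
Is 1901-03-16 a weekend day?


Anchor: Jan 1, 1901. With p = 1901 - 1 = 1900: (p + p//4 - p//100 + p//400) mod 7 = (1900 + 475 - 19 + 4) mod 7 = 2360 mod 7 = 1 -> Tuesday (Mon=0 ... Sun=6)
Day of year: 75; offset = 74
Weekday index = (1 + 74) mod 7 = 5 -> Saturday
Weekend days: Saturday, Sunday

Yes


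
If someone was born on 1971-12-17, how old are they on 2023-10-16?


Birth: 1971-12-17
Reference: 2023-10-16
Year difference: 2023 - 1971 = 52
Birthday not yet reached in 2023, subtract 1

51 years old


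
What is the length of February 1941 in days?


February 1941 (leap year: no)

28 days


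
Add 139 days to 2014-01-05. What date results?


Start: 2014-01-05, add 139 days
January 2014 has 31 days: 31 - 5 = 26 days to January 31 -> 113 left
February 2014 has 28 days -> 85 left
March 2014 has 31 days -> 54 left
April 2014 has 30 days -> 24 left
May 2014: 24 <= 31 -> lands on May 24

Result: 2014-05-24


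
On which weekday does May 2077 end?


May 2077 has 31 days
Anchor: Jan 1, 2077. With p = 2077 - 1 = 2076: (p + p//4 - p//100 + p//400) mod 7 = (2076 + 519 - 20 + 5) mod 7 = 2580 mod 7 = 4 -> Friday (Mon=0 ... Sun=6)
Days before May (Jan-Apr): 120; May 1 index = (4 + 120) mod 7 = 5 -> Saturday
Last day offset: 31 - 1 = 30 days
Weekday index = (5 + 30) mod 7 = 0

Monday, May 31


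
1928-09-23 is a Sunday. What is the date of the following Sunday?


Current: Sunday
Target: Sunday
Days ahead: 7

Next Sunday: 1928-09-30


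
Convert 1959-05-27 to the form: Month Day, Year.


ISO 1959-05-27 parses as year=1959, month=05, day=27
Month 5 -> May

May 27, 1959


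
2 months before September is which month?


September is month 9
9 - 2 = 7

July


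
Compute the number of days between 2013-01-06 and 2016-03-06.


From 2013-01-06 to 2016-03-06
2013-01-06: day of year = 6
2016-03-06: days before March = 31 + 29 = 60 (2016 is a leap year); day of year = 60 + 6 = 66
Rest of 2013: 365 - 6 = 359
Full years 2014 (365), 2015 (365): 730
Total = 359 + 730 + 66 = 1155

1155 days


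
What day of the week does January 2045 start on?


Target: January 1, 2045
Anchor: Jan 1, 2045. With p = 2045 - 1 = 2044: (p + p//4 - p//100 + p//400) mod 7 = (2044 + 511 - 20 + 5) mod 7 = 2540 mod 7 = 6 -> Sunday (Mon=0 ... Sun=6)
Offset from anchor: 0 days
Weekday index = (6 + 0) mod 7 = 6

Sunday


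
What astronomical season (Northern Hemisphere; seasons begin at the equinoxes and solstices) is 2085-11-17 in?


Date: November 17
Astronomical Autumn (approx.; exact equinox/solstice day varies by year): September 22 to December 20
November 17 falls within the Autumn window

Autumn


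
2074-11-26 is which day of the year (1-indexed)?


Date: November 26, 2074
Days in months 1 through 10: 304
Plus 26 days in November

Day of year: 330


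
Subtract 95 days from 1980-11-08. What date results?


Start: 1980-11-08, subtract 95 days
Back 8 days from November 8 reaches October 31, 1980 -> 87 left
October 1980 has 31 days -> back to September 30, 1980 -> 56 left
September 1980 has 30 days -> back to August 31, 1980 -> 26 left
August 1980: 31 - 26 = 5 -> lands on August 5

Result: 1980-08-05


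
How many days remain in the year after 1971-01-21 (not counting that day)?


Day of year: 21 of 365
Remaining = 365 - 21

344 days


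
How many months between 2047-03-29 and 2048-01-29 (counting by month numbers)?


From March 2047 to January 2048
1 year * 12 = 12 months, minus 2 months = 10

10 months


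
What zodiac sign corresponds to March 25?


Date: March 25
Conventional tropical zodiac dates: Aries from March 21 onward; Taurus starts April 20
March 25 falls within the Aries range

Aries


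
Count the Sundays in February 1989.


February 1989 has 28 days
Anchor: Jan 1, 1989. With p = 1989 - 1 = 1988: (p + p//4 - p//100 + p//400) mod 7 = (1988 + 497 - 19 + 4) mod 7 = 2470 mod 7 = 6 -> Sunday (Mon=0 ... Sun=6)
Days before February (Jan): 31; February 1 index = (6 + 31) mod 7 = 2 -> Wednesday
First Sunday is February 5
Sundays: 5, 12, 19, 26

4 Sundays


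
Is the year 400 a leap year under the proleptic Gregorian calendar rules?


Gregorian leap year rule: divisible by 4, but not by 100, unless also by 400.
400 is divisible by 400 -> leap year

Yes


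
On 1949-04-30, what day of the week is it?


Date: April 30, 1949
Anchor: Jan 1, 1949. With p = 1949 - 1 = 1948: (p + p//4 - p//100 + p//400) mod 7 = (1948 + 487 - 19 + 4) mod 7 = 2420 mod 7 = 5 -> Saturday (Mon=0 ... Sun=6)
Days before April (Jan-Mar): 90; offset = 90 + 30 - 1 = 119
Weekday index = (5 + 119) mod 7 = 5

Day of the week: Saturday


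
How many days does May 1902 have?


May 1902

31 days


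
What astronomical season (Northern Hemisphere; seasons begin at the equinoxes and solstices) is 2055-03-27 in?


Date: March 27
Astronomical Spring (approx.; exact equinox/solstice day varies by year): March 20 to June 20
March 27 falls within the Spring window

Spring


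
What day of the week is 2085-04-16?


Date: April 16, 2085
Anchor: Jan 1, 2085. With p = 2085 - 1 = 2084: (p + p//4 - p//100 + p//400) mod 7 = (2084 + 521 - 20 + 5) mod 7 = 2590 mod 7 = 0 -> Monday (Mon=0 ... Sun=6)
Days before April (Jan-Mar): 90; offset = 90 + 16 - 1 = 105
Weekday index = (0 + 105) mod 7 = 0

Day of the week: Monday


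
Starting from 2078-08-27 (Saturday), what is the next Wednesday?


Current: Saturday
Target: Wednesday
Days ahead: 4

Next Wednesday: 2078-08-31


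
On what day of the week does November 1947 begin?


Target: November 1, 1947
Anchor: Jan 1, 1947. With p = 1947 - 1 = 1946: (p + p//4 - p//100 + p//400) mod 7 = (1946 + 486 - 19 + 4) mod 7 = 2417 mod 7 = 2 -> Wednesday (Mon=0 ... Sun=6)
Days before November (Jan-Oct): 304 days
Weekday index = (2 + 304) mod 7 = 5

Saturday


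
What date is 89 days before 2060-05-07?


Start: 2060-05-07, subtract 89 days
Back 7 days from May 7 reaches April 30, 2060 -> 82 left
April 2060 has 30 days -> back to March 31, 2060 -> 52 left
March 2060 has 31 days -> back to February 29, 2060 -> 21 left
February 2060: 29 - 21 = 8 -> lands on February 8

Result: 2060-02-08


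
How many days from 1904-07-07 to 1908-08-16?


From 1904-07-07 to 1908-08-16
1904-07-07: days before July = 31 + 29 + 31 + 30 + 31 + 30 = 182 (1904 is a leap year); day of year = 182 + 7 = 189
1908-08-16: days before August = 31 + 29 + 31 + 30 + 31 + 30 + 31 = 213 (1908 is a leap year); day of year = 213 + 16 = 229
Rest of 1904: 366 - 189 = 177
Full years 1905 (365), 1906 (365), 1907 (365): 1095
Total = 177 + 1095 + 229 = 1501

1501 days


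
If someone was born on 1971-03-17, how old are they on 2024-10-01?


Birth: 1971-03-17
Reference: 2024-10-01
Year difference: 2024 - 1971 = 53

53 years old


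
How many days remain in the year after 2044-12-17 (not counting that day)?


Day of year: 352 of 366
Remaining = 366 - 352

14 days


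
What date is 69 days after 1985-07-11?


Start: 1985-07-11, add 69 days
July 1985 has 31 days: 31 - 11 = 20 days to July 31 -> 49 left
August 1985 has 31 days -> 18 left
September 1985: 18 <= 30 -> lands on September 18

Result: 1985-09-18


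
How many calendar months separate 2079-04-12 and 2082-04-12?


From April 2079 to April 2082
3 years * 12 = 36 months = 36

36 months


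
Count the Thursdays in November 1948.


November 1948 has 30 days
Anchor: Jan 1, 1948. With p = 1948 - 1 = 1947: (p + p//4 - p//100 + p//400) mod 7 = (1947 + 486 - 19 + 4) mod 7 = 2418 mod 7 = 3 -> Thursday (Mon=0 ... Sun=6)
Days before November (Jan-Oct): 305; November 1 index = (3 + 305) mod 7 = 0 -> Monday
First Thursday is November 4
Thursdays: 4, 11, 18, 25

4 Thursdays


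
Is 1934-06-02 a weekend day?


Anchor: Jan 1, 1934. With p = 1934 - 1 = 1933: (p + p//4 - p//100 + p//400) mod 7 = (1933 + 483 - 19 + 4) mod 7 = 2401 mod 7 = 0 -> Monday (Mon=0 ... Sun=6)
Day of year: 153; offset = 152
Weekday index = (0 + 152) mod 7 = 5 -> Saturday
Weekend days: Saturday, Sunday

Yes


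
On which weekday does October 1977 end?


October 1977 has 31 days
Anchor: Jan 1, 1977. With p = 1977 - 1 = 1976: (p + p//4 - p//100 + p//400) mod 7 = (1976 + 494 - 19 + 4) mod 7 = 2455 mod 7 = 5 -> Saturday (Mon=0 ... Sun=6)
Days before October (Jan-Sep): 273; October 1 index = (5 + 273) mod 7 = 5 -> Saturday
Last day offset: 31 - 1 = 30 days
Weekday index = (5 + 30) mod 7 = 0

Monday, October 31


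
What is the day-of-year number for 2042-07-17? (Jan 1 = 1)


Date: July 17, 2042
Days in months 1 through 6: 181
Plus 17 days in July

Day of year: 198


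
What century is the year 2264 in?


Century = (year - 1) // 100 + 1
= (2264 - 1) // 100 + 1
= 2263 // 100 + 1
= 22 + 1

23rd century


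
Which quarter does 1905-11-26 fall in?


Month: November (month 11)
Q1: Jan-Mar, Q2: Apr-Jun, Q3: Jul-Sep, Q4: Oct-Dec

Q4


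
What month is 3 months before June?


June is month 6
6 - 3 = 3

March


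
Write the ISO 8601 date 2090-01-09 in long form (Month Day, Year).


ISO 2090-01-09 parses as year=2090, month=01, day=09
Month 1 -> January

January 9, 2090


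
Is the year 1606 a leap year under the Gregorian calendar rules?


Gregorian leap year rule: divisible by 4, but not by 100, unless also by 400.
1606 is not divisible by 4 -> not a leap year

No


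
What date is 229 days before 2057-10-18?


Start: 2057-10-18, subtract 229 days
Back 18 days from October 18 reaches September 30, 2057 -> 211 left
September 2057 has 30 days -> back to August 31, 2057 -> 181 left
August 2057 has 31 days -> back to July 31, 2057 -> 150 left
July 2057 has 31 days -> back to June 30, 2057 -> 119 left
June 2057 has 30 days -> back to May 31, 2057 -> 89 left
May 2057 has 31 days -> back to April 30, 2057 -> 58 left
April 2057 has 30 days -> back to March 31, 2057 -> 28 left
March 2057: 31 - 28 = 3 -> lands on March 3

Result: 2057-03-03


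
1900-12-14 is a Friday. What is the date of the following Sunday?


Current: Friday
Target: Sunday
Days ahead: 2

Next Sunday: 1900-12-16


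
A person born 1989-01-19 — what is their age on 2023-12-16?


Birth: 1989-01-19
Reference: 2023-12-16
Year difference: 2023 - 1989 = 34

34 years old


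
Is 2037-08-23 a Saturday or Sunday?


Anchor: Jan 1, 2037. With p = 2037 - 1 = 2036: (p + p//4 - p//100 + p//400) mod 7 = (2036 + 509 - 20 + 5) mod 7 = 2530 mod 7 = 3 -> Thursday (Mon=0 ... Sun=6)
Day of year: 235; offset = 234
Weekday index = (3 + 234) mod 7 = 6 -> Sunday
Weekend days: Saturday, Sunday

Yes
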